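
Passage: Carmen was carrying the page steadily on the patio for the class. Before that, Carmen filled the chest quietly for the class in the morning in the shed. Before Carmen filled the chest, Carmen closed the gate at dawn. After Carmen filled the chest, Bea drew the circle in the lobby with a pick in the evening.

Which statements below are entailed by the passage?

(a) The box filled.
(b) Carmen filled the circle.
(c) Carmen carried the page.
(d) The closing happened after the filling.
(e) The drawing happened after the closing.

(c), (e)

(a) Not entailed — the chest is what filled, not the box.
(b) Not entailed — Carmen filled the chest, not the circle; the circle belongs to the drawing event.
(c) Entailed — 'carry' is an activity; 'was carrying' entails that some carrying happened, so 'carried' holds.
(d) Not entailed — the narrative places the closing before the filling, not after.
(e) Entailed — the narrative places the closing before the drawing.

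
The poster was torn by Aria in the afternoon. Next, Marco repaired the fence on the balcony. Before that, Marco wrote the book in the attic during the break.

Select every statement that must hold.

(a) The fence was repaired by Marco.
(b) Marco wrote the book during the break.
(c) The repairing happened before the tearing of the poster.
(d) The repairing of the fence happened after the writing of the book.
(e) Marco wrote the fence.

(a), (b), (d)

(a) Entailed — every conjunct here is already in the original repairing event.
(b) Entailed — dropping 'in the attic' leaves a sub-description the original still satisfies.
(c) Not entailed — the narrative places the tearing before the repairing, not after.
(d) Entailed — the narrative places the writing before the repairing.
(e) Not entailed — Marco wrote the book, not the fence; the fence belongs to the repairing event.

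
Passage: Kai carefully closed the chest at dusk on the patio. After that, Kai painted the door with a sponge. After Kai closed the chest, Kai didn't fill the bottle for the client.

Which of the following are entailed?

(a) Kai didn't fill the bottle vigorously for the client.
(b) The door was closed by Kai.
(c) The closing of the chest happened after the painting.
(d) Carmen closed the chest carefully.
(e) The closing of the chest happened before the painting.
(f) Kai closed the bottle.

(a) Entailed — under negation, adding a further restriction is entailed: if no such filling event occurred, none occurred vigorously either.
(b) Not entailed — Kai closed the chest, not the door; the door belongs to the painting event.
(c) Not entailed — the narrative places the closing before the painting, not after.
(d) Not entailed — the passage has Kai closing the chest, not Carmen.
(e) Entailed — the narrative places the closing before the painting.
(f) Not entailed — Kai closed the chest, not the bottle; the bottle belongs to the filling event.

(a), (e)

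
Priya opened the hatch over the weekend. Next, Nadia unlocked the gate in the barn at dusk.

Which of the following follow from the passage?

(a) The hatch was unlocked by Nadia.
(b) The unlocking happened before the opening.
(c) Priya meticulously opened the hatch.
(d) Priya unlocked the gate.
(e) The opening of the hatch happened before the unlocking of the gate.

(e)

(a) Not entailed — Nadia unlocked the gate, not the hatch; the hatch belongs to the opening event.
(b) Not entailed — the narrative places the opening before the unlocking, not after.
(c) Not entailed — 'meticulously' adds information not in the original event.
(d) Not entailed — the passage has Nadia unlocking the gate, not Priya.
(e) Entailed — the narrative places the opening before the unlocking.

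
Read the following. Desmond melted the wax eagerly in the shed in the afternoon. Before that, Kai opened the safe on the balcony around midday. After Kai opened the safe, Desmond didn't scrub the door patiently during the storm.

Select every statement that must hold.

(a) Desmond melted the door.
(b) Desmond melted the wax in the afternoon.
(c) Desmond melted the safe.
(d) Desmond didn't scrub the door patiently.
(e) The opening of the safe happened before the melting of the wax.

(a) Not entailed — Desmond melted the wax, not the door; the door belongs to the scrubbing event.
(b) Entailed — every conjunct here is already in the original melting event.
(c) Not entailed — Desmond melted the wax, not the safe; the safe belongs to the opening event.
(d) Not entailed — dropping 'during the storm' under negation is not valid — the original leaves open that Desmond scrubbed the door some other way.
(e) Entailed — the narrative places the opening before the melting.

(b), (e)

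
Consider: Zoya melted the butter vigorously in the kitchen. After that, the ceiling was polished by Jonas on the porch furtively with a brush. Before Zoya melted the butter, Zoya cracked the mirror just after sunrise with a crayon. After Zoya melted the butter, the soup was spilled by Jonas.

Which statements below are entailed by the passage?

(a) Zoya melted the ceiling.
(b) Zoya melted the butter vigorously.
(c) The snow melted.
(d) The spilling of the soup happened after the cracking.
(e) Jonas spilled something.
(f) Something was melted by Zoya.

(a) Not entailed — Zoya melted the butter, not the ceiling; the ceiling belongs to the polishing event.
(b) Entailed — the original entails any weakening of itself; this just drops 'in the kitchen'.
(c) Not entailed — the butter is what melted, not the snow.
(d) Entailed — the narrative places the cracking before the spilling.
(e) Entailed — generalizing the patient leaves a sub-description the original still satisfies.
(f) Entailed — every conjunct here is already in the original melting event.

(b), (d), (e), (f)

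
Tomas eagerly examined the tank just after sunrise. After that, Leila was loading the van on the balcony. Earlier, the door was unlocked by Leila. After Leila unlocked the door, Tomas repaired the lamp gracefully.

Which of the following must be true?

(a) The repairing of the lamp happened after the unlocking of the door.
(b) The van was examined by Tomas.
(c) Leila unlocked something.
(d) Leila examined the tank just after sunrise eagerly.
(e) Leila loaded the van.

(a), (c)

(a) Entailed — the narrative places the unlocking before the repairing.
(b) Not entailed — Tomas examined the tank, not the van; the van belongs to the loading event.
(c) Entailed — generalizing the patient leaves a sub-description the original still satisfies.
(d) Not entailed — the passage has Tomas examining the tank, not Leila.
(e) Not entailed — 'was loading' is progressive on an accomplishment; it does not entail the completed 'loaded'.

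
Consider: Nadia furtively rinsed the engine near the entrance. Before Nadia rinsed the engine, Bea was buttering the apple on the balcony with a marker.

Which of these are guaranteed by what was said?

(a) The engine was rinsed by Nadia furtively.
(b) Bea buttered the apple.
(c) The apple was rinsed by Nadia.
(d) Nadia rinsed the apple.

(a) Entailed — this follows by dropping conjuncts from the rinsing event's description.
(b) Not entailed — 'was buttering' is progressive on an accomplishment; it does not entail the completed 'buttered'.
(c) Not entailed — Nadia rinsed the engine, not the apple; the apple belongs to the buttering event.
(d) Not entailed — Nadia rinsed the engine, not the apple; the apple belongs to the buttering event.

(a)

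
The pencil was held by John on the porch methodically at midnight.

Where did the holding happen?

'on the porch' marks the location of the holding event.

on the porch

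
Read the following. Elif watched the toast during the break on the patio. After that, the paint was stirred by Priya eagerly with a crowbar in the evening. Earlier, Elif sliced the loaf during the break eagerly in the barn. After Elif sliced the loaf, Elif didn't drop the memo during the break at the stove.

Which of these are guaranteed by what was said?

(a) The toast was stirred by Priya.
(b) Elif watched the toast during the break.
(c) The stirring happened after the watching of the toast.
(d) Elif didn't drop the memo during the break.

(a) Not entailed — Priya stirred the paint, not the toast; the toast belongs to the watching event.
(b) Entailed — the original entails any weakening of itself; this just drops 'on the patio'.
(c) Entailed — the narrative places the watching before the stirring.
(d) Not entailed — dropping 'at the stove' under negation is not valid — the original leaves open that Elif dropped the memo some other way.

(b), (c)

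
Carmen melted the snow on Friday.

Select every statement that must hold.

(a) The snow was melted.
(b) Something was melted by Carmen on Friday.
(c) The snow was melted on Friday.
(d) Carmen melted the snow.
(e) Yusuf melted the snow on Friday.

(a), (b), (c), (d)

(a) Entailed — every conjunct here is already in the original melting event.
(b) Entailed — the original entails any weakening of itself; this just generalizes the patient.
(c) Entailed — the original entails any weakening of itself; this just generalizes the agent.
(d) Entailed — every conjunct here is already in the original melting event.
(e) Not entailed — the passage has Carmen melting the snow, not Yusuf.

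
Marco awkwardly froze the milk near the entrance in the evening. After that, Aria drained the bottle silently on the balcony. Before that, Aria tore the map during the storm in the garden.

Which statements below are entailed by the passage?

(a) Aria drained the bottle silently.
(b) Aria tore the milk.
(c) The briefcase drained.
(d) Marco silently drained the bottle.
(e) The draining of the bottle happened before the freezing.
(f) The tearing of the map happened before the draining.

(a), (f)

(a) Entailed — the original entails any weakening of itself; this just drops 'on the balcony'.
(b) Not entailed — Aria tore the map, not the milk; the milk belongs to the freezing event.
(c) Not entailed — the bottle is what drained, not the briefcase.
(d) Not entailed — the passage has Aria draining the bottle, not Marco.
(e) Not entailed — the narrative places the freezing before the draining, not after.
(f) Entailed — the narrative places the tearing before the draining.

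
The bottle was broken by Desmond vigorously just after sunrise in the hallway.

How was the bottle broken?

'vigorously' marks the manner of the breaking event.

vigorously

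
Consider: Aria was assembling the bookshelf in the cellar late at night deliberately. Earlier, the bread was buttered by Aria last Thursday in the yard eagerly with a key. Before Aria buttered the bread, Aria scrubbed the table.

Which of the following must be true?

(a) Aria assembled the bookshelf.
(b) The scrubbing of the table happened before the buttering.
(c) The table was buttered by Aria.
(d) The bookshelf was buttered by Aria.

(a) Not entailed — 'was assembling' is progressive on an accomplishment; it does not entail the completed 'assembled'.
(b) Entailed — the narrative places the scrubbing before the buttering.
(c) Not entailed — Aria buttered the bread, not the table; the table belongs to the scrubbing event.
(d) Not entailed — Aria buttered the bread, not the bookshelf; the bookshelf belongs to the assembling event.

(b)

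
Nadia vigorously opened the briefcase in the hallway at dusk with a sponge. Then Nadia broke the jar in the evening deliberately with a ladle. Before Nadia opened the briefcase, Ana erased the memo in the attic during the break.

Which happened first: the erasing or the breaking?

the erasing

The connectives place the erasing before the breaking.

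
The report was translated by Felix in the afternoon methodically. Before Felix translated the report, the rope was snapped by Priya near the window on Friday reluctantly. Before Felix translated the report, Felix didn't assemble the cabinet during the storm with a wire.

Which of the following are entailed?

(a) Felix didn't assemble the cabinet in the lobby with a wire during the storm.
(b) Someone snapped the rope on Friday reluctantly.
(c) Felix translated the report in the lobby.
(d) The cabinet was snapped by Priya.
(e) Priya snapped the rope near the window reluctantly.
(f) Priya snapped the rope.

(a) Entailed — under negation, adding a further restriction is entailed: if no such assembling event occurred, none occurred in the lobby either.
(b) Entailed — every conjunct here is already in the original snapping event.
(c) Not entailed — 'in the lobby' adds information not in the original event.
(d) Not entailed — Priya snapped the rope, not the cabinet; the cabinet belongs to the assembling event.
(e) Entailed — every conjunct here is already in the original snapping event.
(f) Entailed — the original entails any weakening of itself; this just drops 'near the window', 'on Friday', 'reluctantly'.

(a), (b), (e), (f)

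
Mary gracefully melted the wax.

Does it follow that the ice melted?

Nothing is said about any ice; only the wax is affected.

no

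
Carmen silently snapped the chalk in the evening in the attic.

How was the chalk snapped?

silently

'silently' marks the manner of the snapping event.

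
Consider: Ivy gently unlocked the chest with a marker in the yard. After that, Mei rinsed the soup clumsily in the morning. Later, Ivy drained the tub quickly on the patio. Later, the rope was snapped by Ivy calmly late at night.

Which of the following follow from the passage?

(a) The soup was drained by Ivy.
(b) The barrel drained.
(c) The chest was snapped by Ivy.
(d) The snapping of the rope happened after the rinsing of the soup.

(d)

(a) Not entailed — Ivy drained the tub, not the soup; the soup belongs to the rinsing event.
(b) Not entailed — the tub is what drained, not the barrel.
(c) Not entailed — Ivy snapped the rope, not the chest; the chest belongs to the unlocking event.
(d) Entailed — the narrative places the rinsing before the snapping.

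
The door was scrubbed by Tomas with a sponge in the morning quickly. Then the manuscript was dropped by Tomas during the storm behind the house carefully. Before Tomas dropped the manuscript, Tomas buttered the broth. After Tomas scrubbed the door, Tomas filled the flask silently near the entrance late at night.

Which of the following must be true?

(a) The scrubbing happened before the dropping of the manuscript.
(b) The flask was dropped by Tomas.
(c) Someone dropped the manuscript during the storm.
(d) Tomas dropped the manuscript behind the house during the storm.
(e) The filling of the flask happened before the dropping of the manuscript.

(a), (c), (d)

(a) Entailed — the narrative places the scrubbing before the dropping.
(b) Not entailed — Tomas dropped the manuscript, not the flask; the flask belongs to the filling event.
(c) Entailed — dropping 'behind the house', 'carefully' and generalizing the agent leaves a sub-description the original still satisfies.
(d) Entailed — every conjunct here is already in the original dropping event.
(e) Not entailed — the narrative doesn't order the filling relative to the dropping.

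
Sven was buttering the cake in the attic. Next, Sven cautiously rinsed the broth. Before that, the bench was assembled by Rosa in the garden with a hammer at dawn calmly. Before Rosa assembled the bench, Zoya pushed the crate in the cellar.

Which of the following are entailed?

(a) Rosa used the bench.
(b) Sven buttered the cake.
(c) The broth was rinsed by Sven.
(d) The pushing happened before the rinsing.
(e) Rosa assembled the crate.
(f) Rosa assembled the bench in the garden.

(a) Not entailed — the bench is the patient, not an instrument — Rosa used a hammer.
(b) Not entailed — 'was buttering' is progressive on an accomplishment; it does not entail the completed 'buttered'.
(c) Entailed — every conjunct here is already in the original rinsing event.
(d) Entailed — the narrative places the pushing before the rinsing.
(e) Not entailed — Rosa assembled the bench, not the crate; the crate belongs to the pushing event.
(f) Entailed — this follows by dropping conjuncts from the assembling event's description.

(c), (d), (f)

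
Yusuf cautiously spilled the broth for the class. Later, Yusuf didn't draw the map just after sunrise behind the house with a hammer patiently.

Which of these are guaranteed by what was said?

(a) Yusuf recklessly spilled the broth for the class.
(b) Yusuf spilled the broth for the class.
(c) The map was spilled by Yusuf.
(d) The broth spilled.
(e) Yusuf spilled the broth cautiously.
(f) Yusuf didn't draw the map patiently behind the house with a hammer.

(b), (d), (e)

(a) Not entailed — 'recklessly' adds a manner not in (and inconsistent with) the original.
(b) Entailed — the original entails any weakening of itself; this just drops 'cautiously'.
(c) Not entailed — Yusuf spilled the broth, not the map; the map belongs to the drawing event.
(d) Entailed — 'Yusuf spilled the broth' is causative; it entails the inchoative 'the broth spilled'.
(e) Entailed — this follows by dropping conjuncts from the spilling event's description.
(f) Not entailed — dropping 'just after sunrise' under negation is not valid — the original leaves open that Yusuf drew the map some other way.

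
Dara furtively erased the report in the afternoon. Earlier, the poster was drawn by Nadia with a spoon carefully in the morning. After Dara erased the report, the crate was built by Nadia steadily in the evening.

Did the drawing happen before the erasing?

The narrative orders the drawing before the erasing.

yes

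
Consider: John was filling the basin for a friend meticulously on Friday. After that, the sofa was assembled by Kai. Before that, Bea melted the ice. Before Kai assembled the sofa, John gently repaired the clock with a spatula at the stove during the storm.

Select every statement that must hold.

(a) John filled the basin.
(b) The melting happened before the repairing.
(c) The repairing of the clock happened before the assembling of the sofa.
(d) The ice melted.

(a) Not entailed — 'was filling' is progressive on an accomplishment; it does not entail the completed 'filled'.
(b) Not entailed — the narrative doesn't order the melting relative to the repairing.
(c) Entailed — the narrative places the repairing before the assembling.
(d) Entailed — 'Bea melted the ice' is causative; it entails the inchoative 'the ice melted'.

(c), (d)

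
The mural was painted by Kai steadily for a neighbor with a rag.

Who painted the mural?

Kai

'Kai' marks the agent of the painting event.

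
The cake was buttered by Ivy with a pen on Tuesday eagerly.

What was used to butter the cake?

'with a pen' marks the instrument of the buttering event.

a pen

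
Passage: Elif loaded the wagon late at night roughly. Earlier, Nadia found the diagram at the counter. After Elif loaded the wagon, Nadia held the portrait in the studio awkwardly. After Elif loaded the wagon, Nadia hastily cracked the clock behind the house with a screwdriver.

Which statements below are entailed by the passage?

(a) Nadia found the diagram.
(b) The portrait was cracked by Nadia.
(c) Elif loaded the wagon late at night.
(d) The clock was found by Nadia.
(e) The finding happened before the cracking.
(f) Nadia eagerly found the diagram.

(a) Entailed — dropping 'at the counter' leaves a sub-description the original still satisfies.
(b) Not entailed — Nadia cracked the clock, not the portrait; the portrait belongs to the holding event.
(c) Entailed — every conjunct here is already in the original loading event.
(d) Not entailed — Nadia found the diagram, not the clock; the clock belongs to the cracking event.
(e) Entailed — the narrative places the finding before the cracking.
(f) Not entailed — 'eagerly' adds information not in the original event.

(a), (c), (e)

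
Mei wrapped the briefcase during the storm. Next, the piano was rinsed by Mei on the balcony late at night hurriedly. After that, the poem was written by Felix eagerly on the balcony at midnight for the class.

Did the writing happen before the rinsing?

no

The narrative orders the rinsing before the writing.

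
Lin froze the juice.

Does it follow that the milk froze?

Nothing is said about any milk; only the juice is affected.

no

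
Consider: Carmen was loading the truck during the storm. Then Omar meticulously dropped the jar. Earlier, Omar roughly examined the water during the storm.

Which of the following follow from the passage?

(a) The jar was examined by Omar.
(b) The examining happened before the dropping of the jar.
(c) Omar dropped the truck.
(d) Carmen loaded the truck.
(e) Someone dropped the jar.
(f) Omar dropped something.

(b), (e), (f)

(a) Not entailed — Omar examined the water, not the jar; the jar belongs to the dropping event.
(b) Entailed — the narrative places the examining before the dropping.
(c) Not entailed — Omar dropped the jar, not the truck; the truck belongs to the loading event.
(d) Not entailed — 'was loading' is progressive on an accomplishment; it does not entail the completed 'loaded'.
(e) Entailed — this follows by dropping conjuncts from the dropping event's description.
(f) Entailed — every conjunct here is already in the original dropping event.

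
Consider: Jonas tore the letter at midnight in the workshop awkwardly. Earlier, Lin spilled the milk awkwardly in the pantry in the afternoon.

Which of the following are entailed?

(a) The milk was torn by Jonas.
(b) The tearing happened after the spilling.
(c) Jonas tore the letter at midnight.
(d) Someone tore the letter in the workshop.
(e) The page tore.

(b), (c), (d)

(a) Not entailed — Jonas tore the letter, not the milk; the milk belongs to the spilling event.
(b) Entailed — the narrative places the spilling before the tearing.
(c) Entailed — the original entails any weakening of itself; this just drops 'awkwardly', 'in the workshop'.
(d) Entailed — every conjunct here is already in the original tearing event.
(e) Not entailed — the letter is what tore, not the page.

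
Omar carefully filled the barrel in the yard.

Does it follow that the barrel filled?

'Omar filled the barrel' is the causative; it entails the inchoative 'the barrel filled'.

yes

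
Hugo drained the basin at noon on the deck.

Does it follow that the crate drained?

Nothing is said about any crate; only the basin is affected.

no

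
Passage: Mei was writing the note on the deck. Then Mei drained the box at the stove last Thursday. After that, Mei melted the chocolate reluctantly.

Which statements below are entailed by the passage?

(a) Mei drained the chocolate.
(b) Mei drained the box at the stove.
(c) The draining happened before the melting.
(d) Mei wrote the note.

(a) Not entailed — Mei drained the box, not the chocolate; the chocolate belongs to the melting event.
(b) Entailed — the original entails any weakening of itself; this just drops 'last Thursday'.
(c) Entailed — the narrative places the draining before the melting.
(d) Not entailed — 'was writing' is progressive on an accomplishment; it does not entail the completed 'wrote'.

(b), (c)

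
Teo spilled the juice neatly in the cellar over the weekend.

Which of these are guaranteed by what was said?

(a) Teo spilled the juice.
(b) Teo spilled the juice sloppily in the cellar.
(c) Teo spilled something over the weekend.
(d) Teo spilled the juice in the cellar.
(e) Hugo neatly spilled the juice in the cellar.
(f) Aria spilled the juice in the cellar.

(a), (c), (d)

(a) Entailed — dropping 'in the cellar', 'neatly', 'over the weekend' leaves a sub-description the original still satisfies.
(b) Not entailed — 'sloppily' adds a manner not in (and inconsistent with) the original.
(c) Entailed — dropping 'in the cellar', 'neatly' and generalizing the patient leaves a sub-description the original still satisfies.
(d) Entailed — dropping 'neatly', 'over the weekend' leaves a sub-description the original still satisfies.
(e) Not entailed — the passage has Teo spilling the juice, not Hugo.
(f) Not entailed — the passage has Teo spilling the juice, not Aria.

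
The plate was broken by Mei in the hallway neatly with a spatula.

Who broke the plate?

Mei

'Mei' marks the agent of the breaking event.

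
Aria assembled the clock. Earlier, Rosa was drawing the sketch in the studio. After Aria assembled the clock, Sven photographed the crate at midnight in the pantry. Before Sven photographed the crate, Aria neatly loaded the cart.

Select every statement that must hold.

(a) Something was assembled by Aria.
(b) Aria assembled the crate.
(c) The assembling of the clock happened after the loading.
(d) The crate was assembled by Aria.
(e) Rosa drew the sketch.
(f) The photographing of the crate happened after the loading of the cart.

(a), (f)

(a) Entailed — every conjunct here is already in the original assembling event.
(b) Not entailed — Aria assembled the clock, not the crate; the crate belongs to the photographing event.
(c) Not entailed — the narrative doesn't order the loading relative to the assembling.
(d) Not entailed — Aria assembled the clock, not the crate; the crate belongs to the photographing event.
(e) Not entailed — 'was drawing' is progressive on an accomplishment; it does not entail the completed 'drew'.
(f) Entailed — the narrative places the loading before the photographing.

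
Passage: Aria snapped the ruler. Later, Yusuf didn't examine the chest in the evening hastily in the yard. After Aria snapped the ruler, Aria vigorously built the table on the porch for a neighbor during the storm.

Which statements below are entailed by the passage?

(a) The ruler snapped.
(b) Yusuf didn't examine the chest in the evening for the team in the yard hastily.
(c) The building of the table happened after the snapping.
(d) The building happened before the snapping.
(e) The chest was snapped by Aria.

(a) Entailed — 'Aria snapped the ruler' is causative; it entails the inchoative 'the ruler snapped'.
(b) Entailed — under negation, adding a further restriction is entailed: if no such examining event occurred, none occurred for the team either.
(c) Entailed — the narrative places the snapping before the building.
(d) Not entailed — the narrative places the snapping before the building, not after.
(e) Not entailed — Aria snapped the ruler, not the chest; the chest belongs to the examining event.

(a), (b), (c)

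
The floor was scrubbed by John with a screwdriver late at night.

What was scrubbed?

the floor

'the floor' marks the patient of the scrubbing event.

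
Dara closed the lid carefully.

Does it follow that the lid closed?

'Dara closed the lid' is the causative; it entails the inchoative 'the lid closed'.

yes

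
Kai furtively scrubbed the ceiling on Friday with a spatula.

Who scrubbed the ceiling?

Kai

'Kai' marks the agent of the scrubbing event.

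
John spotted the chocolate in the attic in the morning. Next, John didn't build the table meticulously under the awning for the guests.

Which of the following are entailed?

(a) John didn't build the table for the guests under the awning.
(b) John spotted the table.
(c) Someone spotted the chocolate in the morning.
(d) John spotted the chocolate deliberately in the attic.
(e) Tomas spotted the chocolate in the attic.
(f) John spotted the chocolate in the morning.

(c), (f)

(a) Not entailed — dropping 'meticulously' under negation is not valid — the original leaves open that John built the table some other way.
(b) Not entailed — John spotted the chocolate, not the table; the table belongs to the building event.
(c) Entailed — every conjunct here is already in the original spotting event.
(d) Not entailed — 'deliberately' adds information not in the original event.
(e) Not entailed — the passage has John spotting the chocolate, not Tomas.
(f) Entailed — the original entails any weakening of itself; this just drops 'in the attic'.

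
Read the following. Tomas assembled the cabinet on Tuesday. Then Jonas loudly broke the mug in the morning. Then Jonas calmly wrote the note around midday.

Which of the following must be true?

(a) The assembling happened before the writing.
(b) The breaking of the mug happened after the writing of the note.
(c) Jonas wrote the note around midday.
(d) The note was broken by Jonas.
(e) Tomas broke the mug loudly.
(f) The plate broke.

(a), (c)

(a) Entailed — the narrative places the assembling before the writing.
(b) Not entailed — the narrative places the breaking before the writing, not after.
(c) Entailed — this follows by dropping conjuncts from the writing event's description.
(d) Not entailed — Jonas broke the mug, not the note; the note belongs to the writing event.
(e) Not entailed — the passage has Jonas breaking the mug, not Tomas.
(f) Not entailed — the mug is what broke, not the plate.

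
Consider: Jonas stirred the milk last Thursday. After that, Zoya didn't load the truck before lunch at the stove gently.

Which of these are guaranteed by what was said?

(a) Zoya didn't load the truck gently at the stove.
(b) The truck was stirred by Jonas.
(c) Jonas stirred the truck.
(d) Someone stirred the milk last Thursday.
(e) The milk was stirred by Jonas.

(d), (e)

(a) Not entailed — dropping 'before lunch' under negation is not valid — the original leaves open that Zoya loaded the truck some other way.
(b) Not entailed — Jonas stirred the milk, not the truck; the truck belongs to the loading event.
(c) Not entailed — Jonas stirred the milk, not the truck; the truck belongs to the loading event.
(d) Entailed — generalizing the agent leaves a sub-description the original still satisfies.
(e) Entailed — dropping 'last Thursday' leaves a sub-description the original still satisfies.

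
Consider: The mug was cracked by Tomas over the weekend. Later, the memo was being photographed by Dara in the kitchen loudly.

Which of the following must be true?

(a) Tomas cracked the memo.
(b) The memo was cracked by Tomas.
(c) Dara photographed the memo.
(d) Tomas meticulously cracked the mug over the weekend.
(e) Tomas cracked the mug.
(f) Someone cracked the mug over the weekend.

(e), (f)

(a) Not entailed — Tomas cracked the mug, not the memo; the memo belongs to the photographing event.
(b) Not entailed — Tomas cracked the mug, not the memo; the memo belongs to the photographing event.
(c) Not entailed — 'was photographing' is progressive on an accomplishment; it does not entail the completed 'photographed'.
(d) Not entailed — 'meticulously' adds information not in the original event.
(e) Entailed — dropping 'over the weekend' leaves a sub-description the original still satisfies.
(f) Entailed — the original entails any weakening of itself; this just generalizes the agent.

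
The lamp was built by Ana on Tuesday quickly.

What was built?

'the lamp' marks the patient of the building event.

the lamp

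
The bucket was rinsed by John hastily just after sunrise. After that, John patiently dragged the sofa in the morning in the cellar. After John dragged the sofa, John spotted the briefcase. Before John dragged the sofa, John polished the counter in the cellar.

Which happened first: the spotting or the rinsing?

the rinsing

The connectives place the rinsing before the spotting.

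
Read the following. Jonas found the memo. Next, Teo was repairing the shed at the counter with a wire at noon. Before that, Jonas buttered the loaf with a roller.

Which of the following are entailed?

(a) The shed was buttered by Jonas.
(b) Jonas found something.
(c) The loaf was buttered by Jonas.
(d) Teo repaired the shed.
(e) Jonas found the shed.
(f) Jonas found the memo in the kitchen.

(a) Not entailed — Jonas buttered the loaf, not the shed; the shed belongs to the repairing event.
(b) Entailed — this follows by dropping conjuncts from the finding event's description.
(c) Entailed — dropping 'with a roller' leaves a sub-description the original still satisfies.
(d) Not entailed — 'was repairing' is progressive on an accomplishment; it does not entail the completed 'repaired'.
(e) Not entailed — Jonas found the memo, not the shed; the shed belongs to the repairing event.
(f) Not entailed — 'in the kitchen' adds information not in the original event.

(b), (c)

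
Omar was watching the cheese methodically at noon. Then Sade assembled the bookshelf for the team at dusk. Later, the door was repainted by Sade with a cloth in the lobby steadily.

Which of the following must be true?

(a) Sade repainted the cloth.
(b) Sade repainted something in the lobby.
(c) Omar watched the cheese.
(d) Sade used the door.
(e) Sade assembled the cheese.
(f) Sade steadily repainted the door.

(a) Not entailed — the cloth is the instrument, not what was repainted.
(b) Entailed — the original entails any weakening of itself; this just drops 'with a cloth', 'steadily' and generalizes the patient.
(c) Entailed — 'watch' is an activity; 'was watching' entails that some watching happened, so 'watched' holds.
(d) Not entailed — the door is the patient, not an instrument — Sade used a cloth.
(e) Not entailed — Sade assembled the bookshelf, not the cheese; the cheese belongs to the watching event.
(f) Entailed — the original entails any weakening of itself; this just drops 'in the lobby', 'with a cloth'.

(b), (c), (f)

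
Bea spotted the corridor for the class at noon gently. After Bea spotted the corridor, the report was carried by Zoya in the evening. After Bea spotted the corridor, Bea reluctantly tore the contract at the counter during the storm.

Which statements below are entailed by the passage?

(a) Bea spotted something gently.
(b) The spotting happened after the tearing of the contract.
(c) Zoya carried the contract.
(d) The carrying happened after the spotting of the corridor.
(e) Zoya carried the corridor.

(a), (d)

(a) Entailed — dropping 'for the class', 'at noon' and generalizing the patient leaves a sub-description the original still satisfies.
(b) Not entailed — the narrative places the spotting before the tearing, not after.
(c) Not entailed — Zoya carried the report, not the contract; the contract belongs to the tearing event.
(d) Entailed — the narrative places the spotting before the carrying.
(e) Not entailed — Zoya carried the report, not the corridor; the corridor belongs to the spotting event.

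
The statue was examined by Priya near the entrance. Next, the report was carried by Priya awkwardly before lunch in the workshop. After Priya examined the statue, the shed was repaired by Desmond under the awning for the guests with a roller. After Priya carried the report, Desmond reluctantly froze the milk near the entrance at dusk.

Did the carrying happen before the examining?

The narrative orders the examining before the carrying.

no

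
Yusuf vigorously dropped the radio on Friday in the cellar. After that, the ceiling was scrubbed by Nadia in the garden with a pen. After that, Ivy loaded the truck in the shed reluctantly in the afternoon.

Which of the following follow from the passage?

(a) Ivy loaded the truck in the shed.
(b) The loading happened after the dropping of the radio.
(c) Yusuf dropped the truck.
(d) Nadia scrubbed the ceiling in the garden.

(a), (b), (d)

(a) Entailed — this follows by dropping conjuncts from the loading event's description.
(b) Entailed — the narrative places the dropping before the loading.
(c) Not entailed — Yusuf dropped the radio, not the truck; the truck belongs to the loading event.
(d) Entailed — the original entails any weakening of itself; this just drops 'with a pen'.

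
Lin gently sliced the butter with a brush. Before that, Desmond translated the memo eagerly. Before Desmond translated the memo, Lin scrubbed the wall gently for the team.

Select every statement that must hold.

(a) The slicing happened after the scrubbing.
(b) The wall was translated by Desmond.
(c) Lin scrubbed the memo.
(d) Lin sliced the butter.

(a), (d)

(a) Entailed — the narrative places the scrubbing before the slicing.
(b) Not entailed — Desmond translated the memo, not the wall; the wall belongs to the scrubbing event.
(c) Not entailed — Lin scrubbed the wall, not the memo; the memo belongs to the translating event.
(d) Entailed — dropping 'with a brush', 'gently' leaves a sub-description the original still satisfies.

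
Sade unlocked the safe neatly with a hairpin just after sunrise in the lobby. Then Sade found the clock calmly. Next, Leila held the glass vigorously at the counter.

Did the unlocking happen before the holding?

The narrative orders the unlocking before the holding.

yes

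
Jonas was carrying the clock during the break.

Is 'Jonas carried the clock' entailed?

yes

'carry' is atelic; if Jonas was carrying the clock, then Jonas carried the clock (for some time).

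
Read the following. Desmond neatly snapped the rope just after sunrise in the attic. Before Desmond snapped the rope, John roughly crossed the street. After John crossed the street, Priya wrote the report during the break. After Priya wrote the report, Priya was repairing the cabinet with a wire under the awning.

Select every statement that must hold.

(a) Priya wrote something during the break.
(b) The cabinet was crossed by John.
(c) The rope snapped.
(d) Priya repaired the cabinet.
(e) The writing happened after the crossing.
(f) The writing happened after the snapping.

(a), (c), (e)

(a) Entailed — this follows by dropping conjuncts from the writing event's description.
(b) Not entailed — John crossed the street, not the cabinet; the cabinet belongs to the repairing event.
(c) Entailed — 'Desmond snapped the rope' is causative; it entails the inchoative 'the rope snapped'.
(d) Not entailed — 'was repairing' is progressive on an accomplishment; it does not entail the completed 'repaired'.
(e) Entailed — the narrative places the crossing before the writing.
(f) Not entailed — the narrative doesn't order the snapping relative to the writing.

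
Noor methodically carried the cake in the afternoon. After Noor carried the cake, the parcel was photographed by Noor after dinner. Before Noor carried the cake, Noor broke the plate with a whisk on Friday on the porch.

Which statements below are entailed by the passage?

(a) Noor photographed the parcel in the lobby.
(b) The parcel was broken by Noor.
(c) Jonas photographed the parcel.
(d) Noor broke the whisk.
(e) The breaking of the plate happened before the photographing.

(e)

(a) Not entailed — 'in the lobby' adds information not in the original event.
(b) Not entailed — Noor broke the plate, not the parcel; the parcel belongs to the photographing event.
(c) Not entailed — the passage has Noor photographing the parcel, not Jonas.
(d) Not entailed — the whisk is the instrument, not what was broken.
(e) Entailed — the narrative places the breaking before the photographing.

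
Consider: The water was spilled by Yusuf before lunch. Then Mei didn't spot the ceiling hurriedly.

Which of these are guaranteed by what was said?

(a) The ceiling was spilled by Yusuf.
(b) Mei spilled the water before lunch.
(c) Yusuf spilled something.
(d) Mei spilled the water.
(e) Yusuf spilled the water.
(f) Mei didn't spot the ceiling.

(a) Not entailed — Yusuf spilled the water, not the ceiling; the ceiling belongs to the spotting event.
(b) Not entailed — the passage has Yusuf spilling the water, not Mei.
(c) Entailed — every conjunct here is already in the original spilling event.
(d) Not entailed — the passage has Yusuf spilling the water, not Mei.
(e) Entailed — dropping 'before lunch' leaves a sub-description the original still satisfies.
(f) Not entailed — dropping 'hurriedly' under negation is not valid — the original leaves open that Mei spotted the ceiling some other way.

(c), (e)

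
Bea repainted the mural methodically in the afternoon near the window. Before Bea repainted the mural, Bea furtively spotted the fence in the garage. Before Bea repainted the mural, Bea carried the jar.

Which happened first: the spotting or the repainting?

the spotting

The connectives place the spotting before the repainting.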